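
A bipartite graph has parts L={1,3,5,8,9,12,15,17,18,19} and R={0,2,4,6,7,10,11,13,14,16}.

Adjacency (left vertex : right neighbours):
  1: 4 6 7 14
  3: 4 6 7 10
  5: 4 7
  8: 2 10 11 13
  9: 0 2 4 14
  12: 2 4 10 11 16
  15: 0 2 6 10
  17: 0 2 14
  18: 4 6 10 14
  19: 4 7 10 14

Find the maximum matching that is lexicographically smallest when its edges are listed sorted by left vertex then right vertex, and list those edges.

Lex-smallest maximum matching: {(1,4), (3,6), (5,7), (8,11), (9,0), (12,16), (15,2), (17,14), (18,10)}

|M| = 9 (so the lex-smallest maximum matching has 9 edges)
process left vertices in ascending order; for each, take the smallest-labelled available neighbour that still permits 9 edges overall, or leave it unmatched if none does
lex-smallest matching: {1-4, 3-6, 5-7, 8-11, 9-0, 12-16, 15-2, 17-14, 18-10}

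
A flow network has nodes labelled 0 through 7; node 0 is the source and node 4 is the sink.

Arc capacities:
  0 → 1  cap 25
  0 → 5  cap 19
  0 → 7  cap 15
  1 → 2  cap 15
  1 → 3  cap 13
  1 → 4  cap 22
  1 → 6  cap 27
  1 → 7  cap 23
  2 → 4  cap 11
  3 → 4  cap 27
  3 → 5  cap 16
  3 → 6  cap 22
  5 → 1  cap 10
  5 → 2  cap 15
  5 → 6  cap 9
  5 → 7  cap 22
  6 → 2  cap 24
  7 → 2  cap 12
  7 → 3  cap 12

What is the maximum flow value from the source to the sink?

augment #1: 0→1→4 bottleneck 22, total now 22
augment #2: 0→1→2→4 bottleneck 3, total now 25
augment #3: 0→5→2→4 bottleneck 8, total now 33
augment #4: 0→7→3→4 bottleneck 12, total now 45
augment #5: 0→5→1→3→4 bottleneck 10, total now 55
augment #6: 0→5→2→1→3→4 bottleneck 1, total now 56
augment #7: 0→7→2→1→3→4 bottleneck 2, total now 58

Maximum flow value: 58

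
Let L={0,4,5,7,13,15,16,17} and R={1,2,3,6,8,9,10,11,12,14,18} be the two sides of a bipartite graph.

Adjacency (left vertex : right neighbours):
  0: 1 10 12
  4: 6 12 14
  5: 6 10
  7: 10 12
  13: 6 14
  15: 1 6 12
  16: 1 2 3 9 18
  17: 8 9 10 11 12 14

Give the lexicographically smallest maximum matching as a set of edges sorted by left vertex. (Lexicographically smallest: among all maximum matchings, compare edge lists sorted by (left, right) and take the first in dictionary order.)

Lex-smallest maximum matching: {(0,1), (4,6), (5,10), (7,12), (13,14), (16,2), (17,8)}

|M| = 7 (so the lex-smallest maximum matching has 7 edges)
process left vertices in ascending order; for each, take the smallest-labelled available neighbour that still permits 7 edges overall, or leave it unmatched if none does
lex-smallest matching: {0-1, 4-6, 5-10, 7-12, 13-14, 16-2, 17-8}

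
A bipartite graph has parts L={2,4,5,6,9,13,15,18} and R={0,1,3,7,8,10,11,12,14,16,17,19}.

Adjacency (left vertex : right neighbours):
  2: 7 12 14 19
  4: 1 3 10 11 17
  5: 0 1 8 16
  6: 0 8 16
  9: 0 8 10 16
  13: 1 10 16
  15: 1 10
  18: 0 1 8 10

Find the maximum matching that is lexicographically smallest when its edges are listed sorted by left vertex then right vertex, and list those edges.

|M| = 7 (so the lex-smallest maximum matching has 7 edges)
process left vertices in ascending order; for each, take the smallest-labelled available neighbour that still permits 7 edges overall, or leave it unmatched if none does
lex-smallest matching: {2-7, 4-3, 5-0, 6-8, 9-10, 13-16, 15-1}

Lex-smallest maximum matching: {(2,7), (4,3), (5,0), (6,8), (9,10), (13,16), (15,1)}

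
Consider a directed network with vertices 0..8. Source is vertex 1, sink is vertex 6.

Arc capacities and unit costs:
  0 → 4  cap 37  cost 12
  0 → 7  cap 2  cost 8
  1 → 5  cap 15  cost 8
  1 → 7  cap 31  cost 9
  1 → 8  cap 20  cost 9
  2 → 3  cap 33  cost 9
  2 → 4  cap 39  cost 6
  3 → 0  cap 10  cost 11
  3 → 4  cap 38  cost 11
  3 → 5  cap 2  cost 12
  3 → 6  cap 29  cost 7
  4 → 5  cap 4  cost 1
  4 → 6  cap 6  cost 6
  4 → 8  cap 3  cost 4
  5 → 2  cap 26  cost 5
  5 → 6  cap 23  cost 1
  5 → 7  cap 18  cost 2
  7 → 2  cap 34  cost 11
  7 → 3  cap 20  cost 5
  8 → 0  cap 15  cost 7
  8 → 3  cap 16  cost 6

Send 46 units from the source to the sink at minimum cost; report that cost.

Minimum cost for 46 units: 809

shortest-cost path #1: 1→5→6 push 15 @ unit cost 9 (adds 135)
shortest-cost path #2: 1→7→3→6 push 20 @ unit cost 21 (adds 420)
shortest-cost path #3: 1→8→3→6 push 9 @ unit cost 22 (adds 198)
shortest-cost path #4: 1→8→3→5→6 push 2 @ unit cost 28 (adds 56)
total cost = 809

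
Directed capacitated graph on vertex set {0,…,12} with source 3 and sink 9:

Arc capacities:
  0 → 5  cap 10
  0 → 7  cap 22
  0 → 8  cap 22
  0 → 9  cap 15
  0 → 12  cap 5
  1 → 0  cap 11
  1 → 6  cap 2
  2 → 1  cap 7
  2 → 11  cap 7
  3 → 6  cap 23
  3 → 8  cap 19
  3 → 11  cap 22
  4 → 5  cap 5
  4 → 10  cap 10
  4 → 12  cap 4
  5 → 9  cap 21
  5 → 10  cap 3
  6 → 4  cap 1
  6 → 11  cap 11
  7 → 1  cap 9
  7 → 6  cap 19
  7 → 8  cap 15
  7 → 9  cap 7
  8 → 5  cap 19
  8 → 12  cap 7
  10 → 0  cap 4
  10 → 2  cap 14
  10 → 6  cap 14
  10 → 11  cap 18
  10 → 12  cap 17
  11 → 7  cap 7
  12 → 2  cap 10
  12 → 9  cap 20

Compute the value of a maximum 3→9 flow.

Maximum flow value: 27

augment #1: 3→8→5→9 bottleneck 19, total now 19
augment #2: 3→11→7→9 bottleneck 7, total now 26
augment #3: 3→6→4→5→9 bottleneck 1, total now 27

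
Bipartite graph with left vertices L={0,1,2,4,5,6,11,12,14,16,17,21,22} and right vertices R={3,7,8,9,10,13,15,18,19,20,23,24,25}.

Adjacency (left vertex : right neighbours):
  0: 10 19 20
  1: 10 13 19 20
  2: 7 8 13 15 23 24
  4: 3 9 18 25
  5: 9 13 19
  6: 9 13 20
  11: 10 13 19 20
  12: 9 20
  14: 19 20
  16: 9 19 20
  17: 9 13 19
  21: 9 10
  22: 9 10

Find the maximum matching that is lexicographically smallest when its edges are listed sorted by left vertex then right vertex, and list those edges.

|M| = 7 (so the lex-smallest maximum matching has 7 edges)
process left vertices in ascending order; for each, take the smallest-labelled available neighbour that still permits 7 edges overall, or leave it unmatched if none does
lex-smallest matching: {0-10, 1-13, 2-7, 4-3, 5-9, 6-20, 11-19}

Lex-smallest maximum matching: {(0,10), (1,13), (2,7), (4,3), (5,9), (6,20), (11,19)}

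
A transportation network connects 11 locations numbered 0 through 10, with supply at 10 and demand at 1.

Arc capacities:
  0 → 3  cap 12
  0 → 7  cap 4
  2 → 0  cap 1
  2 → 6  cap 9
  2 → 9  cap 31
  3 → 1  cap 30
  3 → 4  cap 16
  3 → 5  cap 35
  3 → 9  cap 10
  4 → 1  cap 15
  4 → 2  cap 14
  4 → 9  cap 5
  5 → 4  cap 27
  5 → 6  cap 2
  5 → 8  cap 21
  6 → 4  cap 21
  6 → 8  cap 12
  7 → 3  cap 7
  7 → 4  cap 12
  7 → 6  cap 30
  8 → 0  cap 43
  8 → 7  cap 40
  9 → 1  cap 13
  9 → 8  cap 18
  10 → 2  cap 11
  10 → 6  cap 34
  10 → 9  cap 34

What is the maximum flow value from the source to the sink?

Maximum flow value: 47

augment #1: 10→9→1 bottleneck 13, total now 13
augment #2: 10→6→4→1 bottleneck 15, total now 28
augment #3: 10→2→0→3→1 bottleneck 1, total now 29
augment #4: 10→6→8→0→3→1 bottleneck 11, total now 40
augment #5: 10→6→8→7→3→1 bottleneck 1, total now 41
augment #6: 10→9→8→7→3→1 bottleneck 6, total now 47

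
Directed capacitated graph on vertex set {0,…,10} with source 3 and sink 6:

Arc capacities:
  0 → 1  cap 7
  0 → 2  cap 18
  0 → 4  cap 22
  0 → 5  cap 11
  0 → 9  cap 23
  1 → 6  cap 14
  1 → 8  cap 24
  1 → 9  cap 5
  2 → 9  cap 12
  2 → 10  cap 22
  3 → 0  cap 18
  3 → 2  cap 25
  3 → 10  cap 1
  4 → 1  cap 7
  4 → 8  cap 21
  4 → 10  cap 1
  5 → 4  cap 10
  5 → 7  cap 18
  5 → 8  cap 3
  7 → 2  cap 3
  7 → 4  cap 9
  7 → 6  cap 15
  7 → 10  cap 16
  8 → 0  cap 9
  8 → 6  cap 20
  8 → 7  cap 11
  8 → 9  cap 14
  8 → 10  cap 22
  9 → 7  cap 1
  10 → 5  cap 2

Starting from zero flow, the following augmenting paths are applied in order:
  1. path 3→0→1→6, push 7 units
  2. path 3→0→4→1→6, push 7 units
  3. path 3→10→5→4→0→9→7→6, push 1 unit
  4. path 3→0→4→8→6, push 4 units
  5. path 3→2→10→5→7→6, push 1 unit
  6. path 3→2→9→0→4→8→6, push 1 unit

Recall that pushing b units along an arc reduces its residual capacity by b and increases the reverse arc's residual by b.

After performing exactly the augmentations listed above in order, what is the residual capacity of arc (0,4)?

Residual capacity of (0,4): 11

after path 1 (3→0→1→6, push 7): res(0,4)=22
after path 2 (3→0→4→1→6, push 7): res(0,4)=15
after path 3 (3→10→5→4→0→9→7→6, push 1): res(0,4)=16
after path 4 (3→0→4→8→6, push 4): res(0,4)=12
after path 5 (3→2→10→5→7→6, push 1): res(0,4)=12
after path 6 (3→2→9→0→4→8→6, push 1): res(0,4)=11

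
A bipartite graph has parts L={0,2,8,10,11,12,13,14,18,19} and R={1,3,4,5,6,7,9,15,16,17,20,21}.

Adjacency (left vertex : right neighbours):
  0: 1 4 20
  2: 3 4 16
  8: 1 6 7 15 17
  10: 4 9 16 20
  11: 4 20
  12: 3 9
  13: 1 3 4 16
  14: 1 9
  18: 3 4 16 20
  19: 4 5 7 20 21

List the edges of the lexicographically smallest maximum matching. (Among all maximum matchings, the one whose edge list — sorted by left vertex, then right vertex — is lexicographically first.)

Lex-smallest maximum matching: {(0,1), (2,3), (8,6), (10,4), (11,20), (12,9), (13,16), (19,5)}

|M| = 8 (so the lex-smallest maximum matching has 8 edges)
process left vertices in ascending order; for each, take the smallest-labelled available neighbour that still permits 8 edges overall, or leave it unmatched if none does
lex-smallest matching: {0-1, 2-3, 8-6, 10-4, 11-20, 12-9, 13-16, 19-5}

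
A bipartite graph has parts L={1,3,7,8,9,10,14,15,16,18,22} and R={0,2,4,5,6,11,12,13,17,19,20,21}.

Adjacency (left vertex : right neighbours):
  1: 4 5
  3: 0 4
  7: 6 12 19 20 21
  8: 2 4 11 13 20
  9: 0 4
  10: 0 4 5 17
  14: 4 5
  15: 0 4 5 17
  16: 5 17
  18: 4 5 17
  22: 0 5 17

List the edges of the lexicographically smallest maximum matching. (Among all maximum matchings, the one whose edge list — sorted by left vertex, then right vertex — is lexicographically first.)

|M| = 6 (so the lex-smallest maximum matching has 6 edges)
process left vertices in ascending order; for each, take the smallest-labelled available neighbour that still permits 6 edges overall, or leave it unmatched if none does
lex-smallest matching: {1-4, 3-0, 7-6, 8-2, 10-5, 15-17}

Lex-smallest maximum matching: {(1,4), (3,0), (7,6), (8,2), (10,5), (15,17)}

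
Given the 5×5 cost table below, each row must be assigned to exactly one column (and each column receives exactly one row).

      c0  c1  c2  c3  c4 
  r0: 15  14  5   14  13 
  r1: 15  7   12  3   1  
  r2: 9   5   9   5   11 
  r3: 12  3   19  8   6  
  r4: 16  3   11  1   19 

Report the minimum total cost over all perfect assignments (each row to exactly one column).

optimal assignment: row0→col2 (cost 5), row1→col4 (cost 1), row2→col0 (cost 9), row3→col1 (cost 3), row4→col3 (cost 1)
total = 5 + 1 + 9 + 3 + 1 = 19

Minimum assignment cost: 19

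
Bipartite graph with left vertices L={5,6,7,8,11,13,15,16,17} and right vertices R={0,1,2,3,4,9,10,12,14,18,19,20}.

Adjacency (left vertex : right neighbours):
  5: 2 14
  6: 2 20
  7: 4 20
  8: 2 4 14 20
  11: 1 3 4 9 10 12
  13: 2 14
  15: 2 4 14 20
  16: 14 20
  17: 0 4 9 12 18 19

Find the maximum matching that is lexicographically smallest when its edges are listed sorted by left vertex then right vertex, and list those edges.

|M| = 6 (so the lex-smallest maximum matching has 6 edges)
process left vertices in ascending order; for each, take the smallest-labelled available neighbour that still permits 6 edges overall, or leave it unmatched if none does
lex-smallest matching: {5-2, 6-20, 7-4, 8-14, 11-1, 17-0}

Lex-smallest maximum matching: {(5,2), (6,20), (7,4), (8,14), (11,1), (17,0)}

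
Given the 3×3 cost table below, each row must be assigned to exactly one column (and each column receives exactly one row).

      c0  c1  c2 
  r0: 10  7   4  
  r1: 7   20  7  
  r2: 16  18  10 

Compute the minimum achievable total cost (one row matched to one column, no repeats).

Minimum assignment cost: 24

optimal assignment: row0→col1 (cost 7), row1→col0 (cost 7), row2→col2 (cost 10)
total = 7 + 7 + 10 = 24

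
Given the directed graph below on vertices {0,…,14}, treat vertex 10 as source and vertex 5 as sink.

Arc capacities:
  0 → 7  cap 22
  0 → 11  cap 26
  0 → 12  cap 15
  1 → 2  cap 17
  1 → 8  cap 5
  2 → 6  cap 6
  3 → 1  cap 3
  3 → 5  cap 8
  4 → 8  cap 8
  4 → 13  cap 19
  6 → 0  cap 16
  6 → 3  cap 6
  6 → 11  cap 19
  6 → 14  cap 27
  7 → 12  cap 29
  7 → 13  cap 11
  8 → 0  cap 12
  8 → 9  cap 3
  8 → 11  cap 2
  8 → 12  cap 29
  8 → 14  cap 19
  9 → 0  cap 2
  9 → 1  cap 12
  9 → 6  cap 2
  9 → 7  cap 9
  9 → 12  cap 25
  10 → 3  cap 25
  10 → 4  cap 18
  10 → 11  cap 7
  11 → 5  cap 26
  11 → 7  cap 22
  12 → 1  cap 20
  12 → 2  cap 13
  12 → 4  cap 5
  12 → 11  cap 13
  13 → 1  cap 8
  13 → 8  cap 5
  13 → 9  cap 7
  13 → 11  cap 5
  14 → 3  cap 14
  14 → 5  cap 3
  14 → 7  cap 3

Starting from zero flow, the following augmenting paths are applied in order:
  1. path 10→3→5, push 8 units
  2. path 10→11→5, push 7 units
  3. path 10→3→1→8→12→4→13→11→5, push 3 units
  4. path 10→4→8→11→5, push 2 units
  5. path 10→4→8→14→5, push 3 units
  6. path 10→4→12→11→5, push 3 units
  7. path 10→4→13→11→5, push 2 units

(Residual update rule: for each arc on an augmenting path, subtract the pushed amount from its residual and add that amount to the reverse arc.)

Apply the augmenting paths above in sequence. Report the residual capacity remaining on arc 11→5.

Residual capacity of (11,5): 9

after path 1 (10→3→5, push 8): res(11,5)=26
after path 2 (10→11→5, push 7): res(11,5)=19
after path 3 (10→3→1→8→12→4→13→11→5, push 3): res(11,5)=16
after path 4 (10→4→8→11→5, push 2): res(11,5)=14
after path 5 (10→4→8→14→5, push 3): res(11,5)=14
after path 6 (10→4→12→11→5, push 3): res(11,5)=11
after path 7 (10→4→13→11→5, push 2): res(11,5)=9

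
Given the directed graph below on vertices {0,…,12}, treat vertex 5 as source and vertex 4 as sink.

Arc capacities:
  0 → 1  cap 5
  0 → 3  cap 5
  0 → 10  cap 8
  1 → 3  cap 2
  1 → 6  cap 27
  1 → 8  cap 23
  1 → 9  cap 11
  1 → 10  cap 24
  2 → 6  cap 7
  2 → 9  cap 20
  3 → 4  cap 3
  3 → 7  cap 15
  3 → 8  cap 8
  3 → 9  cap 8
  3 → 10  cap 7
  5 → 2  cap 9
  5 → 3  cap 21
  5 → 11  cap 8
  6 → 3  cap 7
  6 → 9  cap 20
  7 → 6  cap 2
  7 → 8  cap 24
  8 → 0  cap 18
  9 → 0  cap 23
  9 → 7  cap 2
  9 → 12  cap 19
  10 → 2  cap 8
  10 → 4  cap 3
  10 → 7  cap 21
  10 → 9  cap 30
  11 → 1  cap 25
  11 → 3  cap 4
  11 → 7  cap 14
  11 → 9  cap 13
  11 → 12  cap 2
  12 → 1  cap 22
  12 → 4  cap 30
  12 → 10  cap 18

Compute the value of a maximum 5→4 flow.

Maximum flow value: 27

augment #1: 5→3→4 bottleneck 3, total now 3
augment #2: 5→3→10→4 bottleneck 3, total now 6
augment #3: 5→11→12→4 bottleneck 2, total now 8
augment #4: 5→2→9→12→4 bottleneck 9, total now 17
augment #5: 5→3→9→12→4 bottleneck 8, total now 25
augment #6: 5→11→9→12→4 bottleneck 2, total now 27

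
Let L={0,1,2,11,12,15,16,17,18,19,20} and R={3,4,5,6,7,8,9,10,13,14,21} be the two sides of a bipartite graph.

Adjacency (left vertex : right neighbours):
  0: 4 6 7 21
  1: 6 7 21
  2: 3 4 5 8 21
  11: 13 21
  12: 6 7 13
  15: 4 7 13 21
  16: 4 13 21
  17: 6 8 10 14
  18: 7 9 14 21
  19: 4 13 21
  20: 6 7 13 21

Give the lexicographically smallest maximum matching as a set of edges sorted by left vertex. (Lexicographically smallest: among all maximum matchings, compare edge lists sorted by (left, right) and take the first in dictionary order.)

|M| = 8 (so the lex-smallest maximum matching has 8 edges)
process left vertices in ascending order; for each, take the smallest-labelled available neighbour that still permits 8 edges overall, or leave it unmatched if none does
lex-smallest matching: {0-4, 1-6, 2-3, 11-13, 12-7, 15-21, 17-8, 18-9}

Lex-smallest maximum matching: {(0,4), (1,6), (2,3), (11,13), (12,7), (15,21), (17,8), (18,9)}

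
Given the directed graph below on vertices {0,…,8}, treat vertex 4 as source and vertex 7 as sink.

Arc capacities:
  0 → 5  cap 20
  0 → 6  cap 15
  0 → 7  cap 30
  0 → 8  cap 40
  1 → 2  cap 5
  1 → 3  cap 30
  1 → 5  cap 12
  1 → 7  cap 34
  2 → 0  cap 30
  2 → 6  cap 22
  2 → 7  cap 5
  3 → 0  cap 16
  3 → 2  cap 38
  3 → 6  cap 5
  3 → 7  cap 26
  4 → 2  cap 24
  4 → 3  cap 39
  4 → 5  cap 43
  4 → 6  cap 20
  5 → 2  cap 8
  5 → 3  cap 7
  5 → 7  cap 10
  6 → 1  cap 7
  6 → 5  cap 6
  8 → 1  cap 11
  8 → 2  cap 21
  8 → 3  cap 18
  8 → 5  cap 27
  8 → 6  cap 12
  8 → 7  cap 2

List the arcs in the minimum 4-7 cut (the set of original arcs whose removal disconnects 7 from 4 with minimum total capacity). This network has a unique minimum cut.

augment #1: 4→2→7 push 5
augment #2: 4→3→7 push 26
augment #3: 4→5→7 push 10
augment #4: 4→2→0→7 push 19
augment #5: 4→3→0→7 push 11
augment #6: 4→6→1→7 push 7
augment #7: 4→3→0→8→7 push 2
augment #8: 4→5→2→0→8→1→7 push 8
augment #9: 4→5→3→0→8→1→7 push 3
max flow = 91; residual-reachable set from 4 gives S-side
cut edges (S→T): {(0,7), (2,7), (3,7), (5,7), (6,1), (8,1), (8,7)} total cap 91

Min-cut arcs: {(0,7), (2,7), (3,7), (5,7), (6,1), (8,1), (8,7)} (total capacity 91)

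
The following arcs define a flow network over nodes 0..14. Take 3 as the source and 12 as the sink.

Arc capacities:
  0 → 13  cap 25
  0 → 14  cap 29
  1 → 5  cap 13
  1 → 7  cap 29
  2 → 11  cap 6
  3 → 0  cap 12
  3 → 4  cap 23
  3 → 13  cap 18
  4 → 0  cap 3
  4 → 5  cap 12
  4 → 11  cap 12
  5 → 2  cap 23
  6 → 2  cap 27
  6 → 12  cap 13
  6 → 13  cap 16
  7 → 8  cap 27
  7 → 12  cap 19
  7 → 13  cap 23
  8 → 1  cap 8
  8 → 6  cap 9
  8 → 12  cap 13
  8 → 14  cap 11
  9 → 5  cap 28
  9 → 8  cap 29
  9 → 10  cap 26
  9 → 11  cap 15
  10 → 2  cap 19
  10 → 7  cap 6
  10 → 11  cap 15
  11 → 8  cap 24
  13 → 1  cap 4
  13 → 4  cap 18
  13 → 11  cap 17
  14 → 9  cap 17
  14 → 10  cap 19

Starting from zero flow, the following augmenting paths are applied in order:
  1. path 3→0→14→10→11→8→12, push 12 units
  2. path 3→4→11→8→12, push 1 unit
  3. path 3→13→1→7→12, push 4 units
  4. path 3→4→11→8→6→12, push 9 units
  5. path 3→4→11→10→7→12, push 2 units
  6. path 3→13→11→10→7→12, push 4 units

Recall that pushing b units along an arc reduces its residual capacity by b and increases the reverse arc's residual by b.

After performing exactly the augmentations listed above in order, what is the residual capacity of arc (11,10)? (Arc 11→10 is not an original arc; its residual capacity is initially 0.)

Residual capacity of (11,10): 6

after path 1 (3→0→14→10→11→8→12, push 12): res(11,10)=12
after path 2 (3→4→11→8→12, push 1): res(11,10)=12
after path 3 (3→13→1→7→12, push 4): res(11,10)=12
after path 4 (3→4→11→8→6→12, push 9): res(11,10)=12
after path 5 (3→4→11→10→7→12, push 2): res(11,10)=10
after path 6 (3→13→11→10→7→12, push 4): res(11,10)=6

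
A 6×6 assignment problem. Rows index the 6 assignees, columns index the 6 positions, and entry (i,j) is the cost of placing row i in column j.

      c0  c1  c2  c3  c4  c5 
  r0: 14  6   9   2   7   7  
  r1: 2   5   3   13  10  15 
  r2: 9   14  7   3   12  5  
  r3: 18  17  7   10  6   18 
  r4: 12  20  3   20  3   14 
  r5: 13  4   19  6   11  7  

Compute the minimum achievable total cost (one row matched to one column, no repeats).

optimal assignment: row0→col3 (cost 2), row1→col0 (cost 2), row2→col5 (cost 5), row3→col4 (cost 6), row4→col2 (cost 3), row5→col1 (cost 4)
total = 2 + 2 + 5 + 6 + 3 + 4 = 22

Minimum assignment cost: 22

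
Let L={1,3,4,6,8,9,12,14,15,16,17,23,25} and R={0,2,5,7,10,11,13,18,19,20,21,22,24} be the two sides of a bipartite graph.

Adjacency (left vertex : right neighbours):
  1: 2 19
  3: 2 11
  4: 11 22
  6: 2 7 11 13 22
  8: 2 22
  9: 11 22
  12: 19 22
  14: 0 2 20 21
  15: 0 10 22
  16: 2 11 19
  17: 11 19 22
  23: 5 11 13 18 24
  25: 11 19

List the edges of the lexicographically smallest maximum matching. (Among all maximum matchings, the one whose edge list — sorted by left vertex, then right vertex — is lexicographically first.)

Lex-smallest maximum matching: {(1,2), (3,11), (4,22), (6,7), (12,19), (14,0), (15,10), (23,5)}

|M| = 8 (so the lex-smallest maximum matching has 8 edges)
process left vertices in ascending order; for each, take the smallest-labelled available neighbour that still permits 8 edges overall, or leave it unmatched if none does
lex-smallest matching: {1-2, 3-11, 4-22, 6-7, 12-19, 14-0, 15-10, 23-5}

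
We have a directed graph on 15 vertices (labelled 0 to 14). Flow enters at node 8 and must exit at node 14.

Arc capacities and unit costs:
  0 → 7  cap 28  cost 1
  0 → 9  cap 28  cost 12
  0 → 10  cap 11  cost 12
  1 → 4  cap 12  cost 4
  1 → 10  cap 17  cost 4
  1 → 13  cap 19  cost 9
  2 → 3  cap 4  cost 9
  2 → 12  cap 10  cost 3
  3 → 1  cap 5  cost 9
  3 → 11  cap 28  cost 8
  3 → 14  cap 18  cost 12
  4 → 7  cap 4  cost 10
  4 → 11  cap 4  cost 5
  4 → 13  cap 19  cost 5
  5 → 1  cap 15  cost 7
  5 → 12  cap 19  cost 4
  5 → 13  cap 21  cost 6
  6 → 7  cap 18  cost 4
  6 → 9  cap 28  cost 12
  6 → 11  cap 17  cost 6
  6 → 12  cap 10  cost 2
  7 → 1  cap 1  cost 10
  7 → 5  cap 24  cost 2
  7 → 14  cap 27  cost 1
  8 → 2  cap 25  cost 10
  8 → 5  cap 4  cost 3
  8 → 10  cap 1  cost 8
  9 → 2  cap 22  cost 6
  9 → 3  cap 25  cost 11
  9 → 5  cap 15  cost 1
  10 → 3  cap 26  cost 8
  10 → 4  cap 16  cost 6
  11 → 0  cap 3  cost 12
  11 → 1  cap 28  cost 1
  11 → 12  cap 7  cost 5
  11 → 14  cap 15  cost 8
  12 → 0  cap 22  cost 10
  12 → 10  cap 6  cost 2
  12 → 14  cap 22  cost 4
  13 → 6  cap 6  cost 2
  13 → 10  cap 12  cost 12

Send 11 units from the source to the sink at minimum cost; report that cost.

shortest-cost path #1: 8→5→12→14 push 4 @ unit cost 11 (adds 44)
shortest-cost path #2: 8→2→12→14 push 7 @ unit cost 17 (adds 119)
total cost = 163

Minimum cost for 11 units: 163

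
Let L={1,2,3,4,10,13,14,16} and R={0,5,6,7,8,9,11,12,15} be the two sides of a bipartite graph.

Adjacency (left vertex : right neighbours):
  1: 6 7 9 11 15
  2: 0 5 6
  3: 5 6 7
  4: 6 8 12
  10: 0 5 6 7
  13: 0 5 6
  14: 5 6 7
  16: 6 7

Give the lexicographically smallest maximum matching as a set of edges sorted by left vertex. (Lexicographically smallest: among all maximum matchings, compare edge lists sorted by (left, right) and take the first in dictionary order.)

|M| = 6 (so the lex-smallest maximum matching has 6 edges)
process left vertices in ascending order; for each, take the smallest-labelled available neighbour that still permits 6 edges overall, or leave it unmatched if none does
lex-smallest matching: {1-9, 2-0, 3-5, 4-8, 10-6, 14-7}

Lex-smallest maximum matching: {(1,9), (2,0), (3,5), (4,8), (10,6), (14,7)}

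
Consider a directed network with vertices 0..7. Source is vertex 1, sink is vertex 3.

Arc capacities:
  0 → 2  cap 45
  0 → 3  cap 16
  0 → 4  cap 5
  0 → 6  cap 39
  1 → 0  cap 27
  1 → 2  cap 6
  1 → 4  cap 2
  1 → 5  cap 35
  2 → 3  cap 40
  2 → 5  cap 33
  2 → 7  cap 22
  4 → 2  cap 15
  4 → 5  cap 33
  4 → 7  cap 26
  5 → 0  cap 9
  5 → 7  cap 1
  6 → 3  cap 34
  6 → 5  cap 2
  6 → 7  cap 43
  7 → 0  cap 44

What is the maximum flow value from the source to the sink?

Maximum flow value: 45

augment #1: 1→0→3 bottleneck 16, total now 16
augment #2: 1→2→3 bottleneck 6, total now 22
augment #3: 1→0→2→3 bottleneck 11, total now 33
augment #4: 1→4→2→3 bottleneck 2, total now 35
augment #5: 1→5→0→2→3 bottleneck 9, total now 44
augment #6: 1→5→7→0→2→3 bottleneck 1, total now 45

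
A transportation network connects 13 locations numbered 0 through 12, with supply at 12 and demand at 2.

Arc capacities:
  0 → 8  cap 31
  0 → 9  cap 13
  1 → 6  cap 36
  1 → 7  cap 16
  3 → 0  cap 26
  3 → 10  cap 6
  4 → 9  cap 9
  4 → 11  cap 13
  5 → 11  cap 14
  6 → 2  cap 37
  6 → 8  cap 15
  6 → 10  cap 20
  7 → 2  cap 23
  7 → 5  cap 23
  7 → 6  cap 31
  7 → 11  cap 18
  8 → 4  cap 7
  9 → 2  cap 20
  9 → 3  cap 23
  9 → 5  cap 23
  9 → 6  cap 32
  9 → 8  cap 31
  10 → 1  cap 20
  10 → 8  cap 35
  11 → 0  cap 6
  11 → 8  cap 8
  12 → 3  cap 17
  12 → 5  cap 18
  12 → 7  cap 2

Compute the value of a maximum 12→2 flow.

augment #1: 12→7→2 bottleneck 2, total now 2
augment #2: 12→3→0→9→2 bottleneck 13, total now 15
augment #3: 12→3→10→1→6→2 bottleneck 4, total now 19
augment #4: 12→5→11→8→4→9→2 bottleneck 7, total now 26
augment #5: 12→5→11→0→3→10→1→6→2 bottleneck 2, total now 28

Maximum flow value: 28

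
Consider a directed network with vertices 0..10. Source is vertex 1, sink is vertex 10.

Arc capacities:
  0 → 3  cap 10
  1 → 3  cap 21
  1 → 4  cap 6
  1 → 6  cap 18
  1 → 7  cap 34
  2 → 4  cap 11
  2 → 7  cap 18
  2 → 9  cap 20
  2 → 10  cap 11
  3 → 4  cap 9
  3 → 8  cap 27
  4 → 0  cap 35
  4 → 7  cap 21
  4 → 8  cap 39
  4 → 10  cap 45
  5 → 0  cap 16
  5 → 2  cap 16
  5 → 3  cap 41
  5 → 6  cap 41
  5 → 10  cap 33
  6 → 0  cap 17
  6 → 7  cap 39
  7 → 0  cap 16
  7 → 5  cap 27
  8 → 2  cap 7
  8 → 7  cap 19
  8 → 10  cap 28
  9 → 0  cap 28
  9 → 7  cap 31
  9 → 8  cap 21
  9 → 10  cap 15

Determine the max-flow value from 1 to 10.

Maximum flow value: 64

augment #1: 1→4→10 bottleneck 6, total now 6
augment #2: 1→3→4→10 bottleneck 9, total now 15
augment #3: 1→3→8→10 bottleneck 12, total now 27
augment #4: 1→7→5→10 bottleneck 27, total now 54
augment #5: 1→6→0→3→8→10 bottleneck 10, total now 64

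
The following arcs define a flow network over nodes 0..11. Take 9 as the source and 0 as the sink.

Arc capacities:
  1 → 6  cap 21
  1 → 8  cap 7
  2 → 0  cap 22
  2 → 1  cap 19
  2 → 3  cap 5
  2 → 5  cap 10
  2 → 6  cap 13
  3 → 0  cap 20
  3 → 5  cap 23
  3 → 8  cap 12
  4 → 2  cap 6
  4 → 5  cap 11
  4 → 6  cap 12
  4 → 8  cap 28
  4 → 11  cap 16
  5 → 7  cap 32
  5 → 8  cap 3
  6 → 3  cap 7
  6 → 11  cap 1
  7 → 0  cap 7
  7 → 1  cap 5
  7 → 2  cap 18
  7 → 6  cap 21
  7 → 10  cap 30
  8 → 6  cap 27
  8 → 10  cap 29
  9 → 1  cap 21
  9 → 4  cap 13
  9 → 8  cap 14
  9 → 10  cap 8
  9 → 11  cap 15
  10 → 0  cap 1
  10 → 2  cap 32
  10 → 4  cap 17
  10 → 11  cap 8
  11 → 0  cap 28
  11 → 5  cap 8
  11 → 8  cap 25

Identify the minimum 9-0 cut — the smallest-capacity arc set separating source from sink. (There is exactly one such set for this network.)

augment #1: 9→10→0 push 1
augment #2: 9→11→0 push 15
augment #3: 9→4→2→0 push 6
augment #4: 9→4→11→0 push 7
augment #5: 9→10→2→0 push 7
augment #6: 9→1→6→3→0 push 7
augment #7: 9→1→6→11→0 push 1
augment #8: 9→8→10→2→0 push 9
augment #9: 9→8→10→11→0 push 5
augment #10: 9→1→8→10→2→3→0 push 5
augment #11: 9→1→8→10→2→5→7→0 push 2
max flow = 65; residual-reachable set from 9 gives S-side
cut edges (S→T): {(1,8), (6,3), (6,11), (9,4), (9,8), (9,10), (9,11)} total cap 65

Min-cut arcs: {(1,8), (6,3), (6,11), (9,4), (9,8), (9,10), (9,11)} (total capacity 65)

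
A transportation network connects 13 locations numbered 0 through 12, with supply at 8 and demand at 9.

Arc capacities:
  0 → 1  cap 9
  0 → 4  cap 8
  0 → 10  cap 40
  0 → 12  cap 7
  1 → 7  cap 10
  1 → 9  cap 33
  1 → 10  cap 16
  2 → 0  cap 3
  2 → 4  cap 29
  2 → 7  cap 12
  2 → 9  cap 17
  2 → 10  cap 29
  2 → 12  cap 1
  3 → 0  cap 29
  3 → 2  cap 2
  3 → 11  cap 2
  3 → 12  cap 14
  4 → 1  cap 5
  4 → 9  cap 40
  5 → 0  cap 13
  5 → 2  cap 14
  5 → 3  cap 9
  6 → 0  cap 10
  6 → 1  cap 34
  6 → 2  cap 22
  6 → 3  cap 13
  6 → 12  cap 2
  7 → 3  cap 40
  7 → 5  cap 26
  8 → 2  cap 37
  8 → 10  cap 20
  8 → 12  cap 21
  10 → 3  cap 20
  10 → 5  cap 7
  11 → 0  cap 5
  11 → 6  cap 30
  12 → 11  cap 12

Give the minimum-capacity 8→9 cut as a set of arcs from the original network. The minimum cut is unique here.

Min-cut arcs: {(8,2), (8,10), (12,11)} (total capacity 69)

augment #1: 8→2→9 push 17
augment #2: 8→2→4→9 push 20
augment #3: 8→10→3→0→1→9 push 9
augment #4: 8→10→3→0→4→9 push 8
augment #5: 8→10→3→2→4→9 push 2
augment #6: 8→10→5→2→4→9 push 1
augment #7: 8→12→11→6→1→9 push 12
max flow = 69; residual-reachable set from 8 gives S-side
cut edges (S→T): {(8,2), (8,10), (12,11)} total cap 69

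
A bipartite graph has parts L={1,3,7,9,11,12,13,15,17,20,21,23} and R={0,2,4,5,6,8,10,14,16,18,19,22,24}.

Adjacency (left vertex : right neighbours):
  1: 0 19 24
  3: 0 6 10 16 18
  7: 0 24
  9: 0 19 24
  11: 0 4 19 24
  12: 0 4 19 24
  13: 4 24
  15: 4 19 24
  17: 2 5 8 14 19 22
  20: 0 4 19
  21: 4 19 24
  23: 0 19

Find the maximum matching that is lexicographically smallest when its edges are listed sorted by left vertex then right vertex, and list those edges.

Lex-smallest maximum matching: {(1,0), (3,6), (7,24), (9,19), (11,4), (17,2)}

|M| = 6 (so the lex-smallest maximum matching has 6 edges)
process left vertices in ascending order; for each, take the smallest-labelled available neighbour that still permits 6 edges overall, or leave it unmatched if none does
lex-smallest matching: {1-0, 3-6, 7-24, 9-19, 11-4, 17-2}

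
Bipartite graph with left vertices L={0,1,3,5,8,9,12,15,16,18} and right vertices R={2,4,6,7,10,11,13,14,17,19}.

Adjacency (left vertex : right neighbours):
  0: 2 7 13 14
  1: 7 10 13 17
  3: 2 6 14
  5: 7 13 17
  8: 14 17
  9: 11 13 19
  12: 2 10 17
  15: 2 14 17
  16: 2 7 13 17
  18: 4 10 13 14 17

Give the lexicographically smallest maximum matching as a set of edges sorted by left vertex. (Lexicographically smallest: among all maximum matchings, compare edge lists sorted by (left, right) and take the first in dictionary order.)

|M| = 9 (so the lex-smallest maximum matching has 9 edges)
process left vertices in ascending order; for each, take the smallest-labelled available neighbour that still permits 9 edges overall, or leave it unmatched if none does
lex-smallest matching: {0-2, 1-7, 3-6, 5-13, 8-14, 9-11, 12-10, 15-17, 18-4}

Lex-smallest maximum matching: {(0,2), (1,7), (3,6), (5,13), (8,14), (9,11), (12,10), (15,17), (18,4)}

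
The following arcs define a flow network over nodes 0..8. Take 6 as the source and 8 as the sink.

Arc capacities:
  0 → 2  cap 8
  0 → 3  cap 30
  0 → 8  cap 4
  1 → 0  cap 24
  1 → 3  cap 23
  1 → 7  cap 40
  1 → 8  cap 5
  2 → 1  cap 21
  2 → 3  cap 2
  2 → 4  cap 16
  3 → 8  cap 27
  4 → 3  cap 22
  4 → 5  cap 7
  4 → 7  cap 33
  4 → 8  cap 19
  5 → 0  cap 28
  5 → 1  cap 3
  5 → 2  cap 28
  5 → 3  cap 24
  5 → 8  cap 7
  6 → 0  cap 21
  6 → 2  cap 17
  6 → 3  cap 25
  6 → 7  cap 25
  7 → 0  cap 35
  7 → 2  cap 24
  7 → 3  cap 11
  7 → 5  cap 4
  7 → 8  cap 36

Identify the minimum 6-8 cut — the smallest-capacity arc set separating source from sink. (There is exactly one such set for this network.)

augment #1: 6→0→8 push 4
augment #2: 6→3→8 push 25
augment #3: 6→7→8 push 25
augment #4: 6→0→3→8 push 2
augment #5: 6→2→1→8 push 5
augment #6: 6→2→4→8 push 12
augment #7: 6→0→2→4→8 push 4
augment #8: 6→0→2→1→7→8 push 4
max flow = 81; residual-reachable set from 6 gives S-side
cut edges (S→T): {(0,2), (0,8), (3,8), (6,2), (6,7)} total cap 81

Min-cut arcs: {(0,2), (0,8), (3,8), (6,2), (6,7)} (total capacity 81)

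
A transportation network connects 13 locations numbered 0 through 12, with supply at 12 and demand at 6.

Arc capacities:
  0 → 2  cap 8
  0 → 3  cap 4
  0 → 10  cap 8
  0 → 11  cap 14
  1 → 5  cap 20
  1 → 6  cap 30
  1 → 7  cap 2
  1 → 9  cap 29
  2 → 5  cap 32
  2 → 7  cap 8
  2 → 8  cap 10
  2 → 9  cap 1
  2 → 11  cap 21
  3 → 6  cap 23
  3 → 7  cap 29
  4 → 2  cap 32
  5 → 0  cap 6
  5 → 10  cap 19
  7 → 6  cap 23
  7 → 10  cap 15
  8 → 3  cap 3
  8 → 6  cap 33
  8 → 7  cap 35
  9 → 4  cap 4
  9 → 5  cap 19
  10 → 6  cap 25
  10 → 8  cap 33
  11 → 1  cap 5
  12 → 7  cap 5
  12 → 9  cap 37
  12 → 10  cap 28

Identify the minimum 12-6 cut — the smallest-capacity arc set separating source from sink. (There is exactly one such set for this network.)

Min-cut arcs: {(9,4), (9,5), (12,7), (12,10)} (total capacity 56)

augment #1: 12→7→6 push 5
augment #2: 12→10→6 push 25
augment #3: 12→10→8→6 push 3
augment #4: 12→9→4→2→7→6 push 4
augment #5: 12→9→5→0→3→6 push 4
augment #6: 12→9→5→10→8→6 push 15
max flow = 56; residual-reachable set from 12 gives S-side
cut edges (S→T): {(9,4), (9,5), (12,7), (12,10)} total cap 56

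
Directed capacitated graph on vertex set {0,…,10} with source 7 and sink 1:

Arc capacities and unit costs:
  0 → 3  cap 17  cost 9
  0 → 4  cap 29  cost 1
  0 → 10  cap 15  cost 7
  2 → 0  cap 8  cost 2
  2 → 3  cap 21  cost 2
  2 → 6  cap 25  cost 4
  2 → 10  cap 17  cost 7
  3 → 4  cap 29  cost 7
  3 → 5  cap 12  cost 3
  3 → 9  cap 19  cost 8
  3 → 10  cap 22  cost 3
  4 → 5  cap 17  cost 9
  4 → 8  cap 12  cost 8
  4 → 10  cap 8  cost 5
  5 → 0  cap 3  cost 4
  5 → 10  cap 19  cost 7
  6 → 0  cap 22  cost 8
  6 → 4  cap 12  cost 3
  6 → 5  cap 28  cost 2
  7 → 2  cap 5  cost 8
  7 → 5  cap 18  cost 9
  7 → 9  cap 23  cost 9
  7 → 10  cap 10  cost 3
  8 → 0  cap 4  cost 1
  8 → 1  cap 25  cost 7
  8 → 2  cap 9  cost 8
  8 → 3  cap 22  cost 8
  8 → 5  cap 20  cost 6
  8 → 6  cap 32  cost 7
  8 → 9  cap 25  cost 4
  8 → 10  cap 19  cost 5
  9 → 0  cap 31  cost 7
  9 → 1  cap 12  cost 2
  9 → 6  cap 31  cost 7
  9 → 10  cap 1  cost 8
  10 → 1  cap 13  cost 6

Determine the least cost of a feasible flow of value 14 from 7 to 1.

shortest-cost path #1: 7→10→1 push 10 @ unit cost 9 (adds 90)
shortest-cost path #2: 7→9→1 push 4 @ unit cost 11 (adds 44)
total cost = 134

Minimum cost for 14 units: 134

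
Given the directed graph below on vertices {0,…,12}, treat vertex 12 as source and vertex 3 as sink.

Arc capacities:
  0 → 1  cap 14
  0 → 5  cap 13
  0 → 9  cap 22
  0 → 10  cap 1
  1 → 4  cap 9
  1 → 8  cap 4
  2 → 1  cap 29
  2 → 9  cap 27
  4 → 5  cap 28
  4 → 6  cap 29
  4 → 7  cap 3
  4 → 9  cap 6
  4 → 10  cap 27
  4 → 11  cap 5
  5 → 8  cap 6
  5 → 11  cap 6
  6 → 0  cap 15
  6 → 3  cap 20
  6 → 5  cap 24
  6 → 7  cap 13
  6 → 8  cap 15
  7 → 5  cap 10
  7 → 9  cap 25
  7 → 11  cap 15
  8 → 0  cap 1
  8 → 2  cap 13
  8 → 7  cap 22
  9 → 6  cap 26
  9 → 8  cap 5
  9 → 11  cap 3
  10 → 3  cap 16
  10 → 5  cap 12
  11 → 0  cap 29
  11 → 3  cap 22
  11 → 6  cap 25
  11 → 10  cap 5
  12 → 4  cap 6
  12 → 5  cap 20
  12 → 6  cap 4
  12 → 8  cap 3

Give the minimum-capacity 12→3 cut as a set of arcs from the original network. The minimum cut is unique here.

Min-cut arcs: {(5,8), (5,11), (12,4), (12,6), (12,8)} (total capacity 25)

augment #1: 12→6→3 push 4
augment #2: 12→4→6→3 push 6
augment #3: 12→5→11→3 push 6
augment #4: 12→8→0→10→3 push 1
augment #5: 12→8→7→11→3 push 2
augment #6: 12→5→8→7→11→3 push 6
max flow = 25; residual-reachable set from 12 gives S-side
cut edges (S→T): {(5,8), (5,11), (12,4), (12,6), (12,8)} total cap 25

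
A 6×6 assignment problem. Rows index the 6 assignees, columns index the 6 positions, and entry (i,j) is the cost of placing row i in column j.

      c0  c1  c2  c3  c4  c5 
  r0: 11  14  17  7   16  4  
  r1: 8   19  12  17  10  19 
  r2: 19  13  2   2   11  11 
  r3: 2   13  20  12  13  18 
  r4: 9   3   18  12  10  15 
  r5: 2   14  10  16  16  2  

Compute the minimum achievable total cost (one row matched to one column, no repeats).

optimal assignment: row0→col3 (cost 7), row1→col4 (cost 10), row2→col2 (cost 2), row3→col0 (cost 2), row4→col1 (cost 3), row5→col5 (cost 2)
total = 7 + 10 + 2 + 2 + 3 + 2 = 26

Minimum assignment cost: 26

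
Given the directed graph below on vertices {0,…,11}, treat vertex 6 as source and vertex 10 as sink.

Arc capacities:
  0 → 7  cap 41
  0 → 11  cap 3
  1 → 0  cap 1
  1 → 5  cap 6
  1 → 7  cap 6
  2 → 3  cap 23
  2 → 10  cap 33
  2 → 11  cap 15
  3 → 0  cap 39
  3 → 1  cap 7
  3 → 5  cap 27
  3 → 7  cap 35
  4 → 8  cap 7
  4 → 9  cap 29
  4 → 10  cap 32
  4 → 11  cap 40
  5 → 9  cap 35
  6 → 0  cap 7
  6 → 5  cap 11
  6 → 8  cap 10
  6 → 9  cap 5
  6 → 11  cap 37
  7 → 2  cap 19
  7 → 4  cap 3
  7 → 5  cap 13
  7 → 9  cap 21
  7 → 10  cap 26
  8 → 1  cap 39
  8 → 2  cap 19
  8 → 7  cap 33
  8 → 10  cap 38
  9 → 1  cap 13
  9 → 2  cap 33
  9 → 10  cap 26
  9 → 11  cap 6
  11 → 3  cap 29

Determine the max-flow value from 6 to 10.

Maximum flow value: 62

augment #1: 6→8→10 bottleneck 10, total now 10
augment #2: 6→9→10 bottleneck 5, total now 15
augment #3: 6→0→7→10 bottleneck 7, total now 22
augment #4: 6→5→9→10 bottleneck 11, total now 33
augment #5: 6→11→3→7→10 bottleneck 19, total now 52
augment #6: 6→11→3→5→9→10 bottleneck 10, total now 62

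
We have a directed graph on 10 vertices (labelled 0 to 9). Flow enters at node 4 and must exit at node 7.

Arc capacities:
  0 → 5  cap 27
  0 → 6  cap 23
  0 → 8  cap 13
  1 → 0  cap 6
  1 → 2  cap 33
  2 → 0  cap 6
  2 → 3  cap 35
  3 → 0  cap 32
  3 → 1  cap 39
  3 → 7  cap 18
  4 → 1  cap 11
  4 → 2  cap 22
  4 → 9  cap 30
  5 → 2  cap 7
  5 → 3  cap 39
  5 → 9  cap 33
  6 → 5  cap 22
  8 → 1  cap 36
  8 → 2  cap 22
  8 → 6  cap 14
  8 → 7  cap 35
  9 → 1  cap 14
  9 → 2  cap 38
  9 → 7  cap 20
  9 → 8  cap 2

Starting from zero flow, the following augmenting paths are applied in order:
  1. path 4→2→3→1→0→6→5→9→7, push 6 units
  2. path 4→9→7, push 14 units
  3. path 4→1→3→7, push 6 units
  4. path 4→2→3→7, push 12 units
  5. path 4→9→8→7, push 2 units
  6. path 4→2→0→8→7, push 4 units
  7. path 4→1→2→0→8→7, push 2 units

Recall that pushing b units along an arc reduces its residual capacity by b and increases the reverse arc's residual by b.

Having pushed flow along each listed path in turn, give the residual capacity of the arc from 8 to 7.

Residual capacity of (8,7): 27

after path 1 (4→2→3→1→0→6→5→9→7, push 6): res(8,7)=35
after path 2 (4→9→7, push 14): res(8,7)=35
after path 3 (4→1→3→7, push 6): res(8,7)=35
after path 4 (4→2→3→7, push 12): res(8,7)=35
after path 5 (4→9→8→7, push 2): res(8,7)=33
after path 6 (4→2→0→8→7, push 4): res(8,7)=29
after path 7 (4→1→2→0→8→7, push 2): res(8,7)=27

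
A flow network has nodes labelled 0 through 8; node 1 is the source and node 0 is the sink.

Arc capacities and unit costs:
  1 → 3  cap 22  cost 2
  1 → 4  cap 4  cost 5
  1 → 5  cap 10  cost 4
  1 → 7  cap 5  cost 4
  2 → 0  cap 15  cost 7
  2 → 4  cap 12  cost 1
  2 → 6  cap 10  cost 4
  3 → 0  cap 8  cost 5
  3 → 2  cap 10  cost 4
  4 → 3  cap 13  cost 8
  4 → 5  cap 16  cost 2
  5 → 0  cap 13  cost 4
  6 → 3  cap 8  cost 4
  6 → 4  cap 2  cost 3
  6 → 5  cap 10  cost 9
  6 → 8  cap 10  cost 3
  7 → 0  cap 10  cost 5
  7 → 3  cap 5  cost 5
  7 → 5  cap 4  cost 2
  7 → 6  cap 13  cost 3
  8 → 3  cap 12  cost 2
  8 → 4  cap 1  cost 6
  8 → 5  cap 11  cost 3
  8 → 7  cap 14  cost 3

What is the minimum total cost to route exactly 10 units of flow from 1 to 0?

Minimum cost for 10 units: 72

shortest-cost path #1: 1→3→0 push 8 @ unit cost 7 (adds 56)
shortest-cost path #2: 1→5→0 push 2 @ unit cost 8 (adds 16)
total cost = 72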